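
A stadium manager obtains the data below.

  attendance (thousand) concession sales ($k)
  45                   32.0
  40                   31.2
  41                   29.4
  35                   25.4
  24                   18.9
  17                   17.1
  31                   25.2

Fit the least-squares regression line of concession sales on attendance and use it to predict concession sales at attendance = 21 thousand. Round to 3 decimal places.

18.591

n = 7, Σx = 233, Σy = 179.2, Σxy = 6307.9, Σx² = 8357
Sxx = Σx² − (Σx)²/n = 8357 − 7755.571429 = 601.428571
Sxy = Σxy − (Σx)(Σy)/n = 6307.9 − 5964.8 = 343.1
b = Sxy/Sxx = 343.1/601.428571 = 0.570475
a = ȳ − b·x̄ = 25.6 − 0.570475·33.285714 = 6.611330
ŷ(21) = a + b·21 = 6.611330 + 0.570475·21 = 18.591306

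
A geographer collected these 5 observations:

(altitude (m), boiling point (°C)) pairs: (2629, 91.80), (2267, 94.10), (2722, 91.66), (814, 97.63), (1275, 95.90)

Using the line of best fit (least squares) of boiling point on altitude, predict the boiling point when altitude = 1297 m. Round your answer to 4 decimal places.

96.1413

n = 5, Σx = 9707, Σy = 471.09, Σxy = 905908.74, Σx² = 21748435
Sxx = Σx² − (Σx)²/n = 21748435 − 18845169.8 = 2903265.2
Sxy = Σxy − (Σx)(Σy)/n = 905908.74 − 914574.126 = -8665.386
b = Sxy/Sxx = -8665.386/2903265.2 = -0.002985
a = ȳ − b·x̄ = 94.218 − (-0.002985)·1941.4 = 100.012504
ŷ(1297) = a + b·1297 = 100.012504 + (-0.002985)·1297 = 96.141343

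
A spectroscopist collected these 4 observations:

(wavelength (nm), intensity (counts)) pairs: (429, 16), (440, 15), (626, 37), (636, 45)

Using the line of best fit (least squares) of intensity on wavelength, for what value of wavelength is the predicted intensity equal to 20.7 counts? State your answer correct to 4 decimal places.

n = 4, Σx = 2131, Σy = 113, Σxy = 65246, Σx² = 1174013
Sxx = Σx² − (Σx)²/n = 1174013 − 1135290.25 = 38722.75
Sxy = Σxy − (Σx)(Σy)/n = 65246 − 60200.75 = 5045.25
b = Sxy/Sxx = 5045.25/38722.75 = 0.130292
a = ȳ − b·x̄ = 28.25 − 0.130292·532.75 = -41.162863
Set a + b·x = 20.7: x = (20.7 − (-41.162863)) / 0.130292 = 474.803067

474.8031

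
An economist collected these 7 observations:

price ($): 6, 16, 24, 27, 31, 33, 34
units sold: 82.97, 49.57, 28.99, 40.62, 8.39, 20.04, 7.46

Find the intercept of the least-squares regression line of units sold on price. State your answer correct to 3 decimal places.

n = 7, Σx = 171, Σy = 238.04, Σxy = 4258.49, Σx² = 4803
Sxx = Σx² − (Σx)²/n = 4803 − 4177.285714 = 625.714286
Sxy = Σxy − (Σx)(Σy)/n = 4258.49 − 5814.977143 = -1556.487143
b = Sxy/Sxx = -1556.487143/625.714286 = -2.487537
a = ȳ − b·x̄ = 34.005714 − (-2.487537)·24.428571 = 94.772678

94.773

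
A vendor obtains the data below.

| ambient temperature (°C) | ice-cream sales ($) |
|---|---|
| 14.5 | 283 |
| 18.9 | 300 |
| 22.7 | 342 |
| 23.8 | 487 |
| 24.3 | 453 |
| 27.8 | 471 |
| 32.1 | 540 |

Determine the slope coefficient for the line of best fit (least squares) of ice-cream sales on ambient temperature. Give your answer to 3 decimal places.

16.032

n = 7, Σx = 164.1, Σy = 2876, Σxy = 70563.2, Σx² = 4042.93
Sxx = Σx² − (Σx)²/n = 4042.93 − 3846.972857 = 195.957143
Sxy = Σxy − (Σx)(Σy)/n = 70563.2 − 67421.657143 = 3141.542857
b = Sxy/Sxx = 3141.542857/195.957143 = 16.031785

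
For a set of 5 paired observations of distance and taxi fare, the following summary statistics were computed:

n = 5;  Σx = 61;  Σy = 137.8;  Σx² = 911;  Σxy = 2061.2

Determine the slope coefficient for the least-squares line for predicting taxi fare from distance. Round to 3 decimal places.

2.278

Sxx = Σx² − (Σx)²/n = 911 − 744.2 = 166.8
Sxy = Σxy − (Σx)(Σy)/n = 2061.2 − 1681.16 = 380.04
b = Sxy/Sxx = 380.04/166.8 = 2.278417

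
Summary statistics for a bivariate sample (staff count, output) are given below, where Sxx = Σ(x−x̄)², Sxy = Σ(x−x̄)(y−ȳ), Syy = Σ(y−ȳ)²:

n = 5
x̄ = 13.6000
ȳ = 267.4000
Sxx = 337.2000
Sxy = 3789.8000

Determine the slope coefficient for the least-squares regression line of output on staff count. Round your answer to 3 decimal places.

b = Sxy/Sxx = 3789.8/337.2 = 11.239027

11.239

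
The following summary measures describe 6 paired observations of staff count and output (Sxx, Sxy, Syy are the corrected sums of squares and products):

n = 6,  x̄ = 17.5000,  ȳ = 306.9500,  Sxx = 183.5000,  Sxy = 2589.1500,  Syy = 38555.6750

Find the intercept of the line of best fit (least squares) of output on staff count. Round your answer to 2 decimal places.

b = Sxy/Sxx = 2589.15/183.5 = 14.109809
a = ȳ − b·x̄ = 306.95 − 14.109809·17.5 = 60.028338

60.03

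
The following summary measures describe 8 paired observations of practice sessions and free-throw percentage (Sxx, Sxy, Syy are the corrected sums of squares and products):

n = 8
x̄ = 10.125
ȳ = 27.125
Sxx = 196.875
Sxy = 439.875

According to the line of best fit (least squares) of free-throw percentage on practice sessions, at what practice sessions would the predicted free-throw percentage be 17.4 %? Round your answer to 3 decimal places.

b = Sxy/Sxx = 439.875/196.875 = 2.234286
a = ȳ − b·x̄ = 27.125 − 2.234286·10.125 = 4.502857
Set a + b·x = 17.4: x = (17.4 − 4.502857) / 2.234286 = 5.772379

5.772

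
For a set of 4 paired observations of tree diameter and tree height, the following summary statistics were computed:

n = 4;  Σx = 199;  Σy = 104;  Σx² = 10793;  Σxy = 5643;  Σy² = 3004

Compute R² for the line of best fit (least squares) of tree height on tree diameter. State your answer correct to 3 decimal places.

0.821

Sxx = Σx² − (Σx)²/n = 10793 − 9900.25 = 892.75
Sxy = Σxy − (Σx)(Σy)/n = 5643 − 5174 = 469
Syy = Σy² − (Σy)²/n = 3004 − 2704 = 300
R² = Sxy²/(Sxx·Syy) = (469)²/(892.75·300) = 0.821286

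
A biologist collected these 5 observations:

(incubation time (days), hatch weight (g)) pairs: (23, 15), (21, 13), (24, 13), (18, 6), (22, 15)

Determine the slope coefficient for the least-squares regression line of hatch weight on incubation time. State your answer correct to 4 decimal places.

n = 5, Σx = 108, Σy = 62, Σxy = 1368, Σx² = 2354
Sxx = Σx² − (Σx)²/n = 2354 − 2332.8 = 21.2
Sxy = Σxy − (Σx)(Σy)/n = 1368 − 1339.2 = 28.8
b = Sxy/Sxx = 28.8/21.2 = 1.358491

1.3585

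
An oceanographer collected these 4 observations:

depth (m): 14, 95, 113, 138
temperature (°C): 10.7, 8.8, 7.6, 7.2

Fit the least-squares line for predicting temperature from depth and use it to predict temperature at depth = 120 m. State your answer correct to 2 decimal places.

n = 4, Σx = 360, Σy = 34.3, Σxy = 2838.2, Σx² = 41034
Sxx = Σx² − (Σx)²/n = 41034 − 32400 = 8634
Sxy = Σxy − (Σx)(Σy)/n = 2838.2 − 3087 = -248.8
b = Sxy/Sxx = -248.8/8634 = -0.028816
a = ȳ − b·x̄ = 8.575 − (-0.028816)·90 = 11.168468
ŷ(120) = a + b·120 = 11.168468 + (-0.028816)·120 = 7.710511

7.71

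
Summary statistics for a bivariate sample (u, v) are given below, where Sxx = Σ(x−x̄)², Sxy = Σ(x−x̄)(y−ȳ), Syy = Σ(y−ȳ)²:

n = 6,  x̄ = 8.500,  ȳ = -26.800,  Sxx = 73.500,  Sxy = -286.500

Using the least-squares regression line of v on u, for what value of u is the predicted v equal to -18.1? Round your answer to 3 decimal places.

b = Sxy/Sxx = -286.5/73.5 = -3.897959
a = ȳ − b·x̄ = -26.8 − (-3.897959)·8.5 = 6.332653
Set a + b·x = -18.1: x = (-18.1 − 6.332653) / (-3.897959) = 6.268063

6.268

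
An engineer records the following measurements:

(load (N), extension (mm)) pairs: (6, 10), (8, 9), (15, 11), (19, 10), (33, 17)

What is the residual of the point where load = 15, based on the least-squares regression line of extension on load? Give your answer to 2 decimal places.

-0.08

n = 5, Σx = 81, Σy = 57, Σxy = 1048, Σx² = 1775
Sxx = Σx² − (Σx)²/n = 1775 − 1312.2 = 462.8
Sxy = Σxy − (Σx)(Σy)/n = 1048 − 923.4 = 124.6
b = Sxy/Sxx = 124.6/462.8 = 0.269231
a = ȳ − b·x̄ = 11.4 − 0.269231·16.2 = 7.038462
ŷ(15) = 7.038462 + 0.269231·15 = 11.076923
residual = y − ŷ = 11 − 11.076923 = -0.076923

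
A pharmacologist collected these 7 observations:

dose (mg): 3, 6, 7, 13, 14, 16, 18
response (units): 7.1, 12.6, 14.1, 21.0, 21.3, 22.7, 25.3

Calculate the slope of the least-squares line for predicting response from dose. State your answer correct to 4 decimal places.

n = 7, Σx = 77, Σy = 124.1, Σxy = 1585.4, Σx² = 1039
Sxx = Σx² − (Σx)²/n = 1039 − 847 = 192
Sxy = Σxy − (Σx)(Σy)/n = 1585.4 − 1365.1 = 220.3
b = Sxy/Sxx = 220.3/192 = 1.147396

1.1474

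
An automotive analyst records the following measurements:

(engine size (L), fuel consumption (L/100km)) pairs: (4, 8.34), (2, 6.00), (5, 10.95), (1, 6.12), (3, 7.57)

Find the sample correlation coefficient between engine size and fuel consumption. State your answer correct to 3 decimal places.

n = 5, Σx = 15, Σy = 38.98, Σxy = 128.94, Σx² = 55, Σy² = 320.2174
Sxx = Σx² − (Σx)²/n = 55 − 45 = 10
Sxy = Σxy − (Σx)(Σy)/n = 128.94 − 116.94 = 12
Syy = Σy² − (Σy)²/n = 320.2174 − 303.88808 = 16.32932
r = Sxy/√(Sxx·Syy) = 12/√(163.2932) = 12/12.778623 = 0.939068

0.939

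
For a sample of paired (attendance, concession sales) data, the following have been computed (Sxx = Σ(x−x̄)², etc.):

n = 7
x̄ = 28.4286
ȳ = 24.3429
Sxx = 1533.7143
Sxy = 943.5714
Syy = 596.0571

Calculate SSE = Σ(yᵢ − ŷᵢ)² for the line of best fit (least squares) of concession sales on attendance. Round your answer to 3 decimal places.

b = Sxy/Sxx = 943.5714/1533.7143 = 0.615220
SSE = Syy − b·Sxy = 596.0571 − 0.615220·943.5714 = 15.553295

15.553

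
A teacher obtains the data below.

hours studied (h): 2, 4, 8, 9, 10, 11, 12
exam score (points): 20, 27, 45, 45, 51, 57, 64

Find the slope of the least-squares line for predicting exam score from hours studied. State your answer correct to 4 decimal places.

n = 7, Σx = 56, Σy = 309, Σxy = 2818, Σx² = 530
Sxx = Σx² − (Σx)²/n = 530 − 448 = 82
Sxy = Σxy − (Σx)(Σy)/n = 2818 − 2472 = 346
b = Sxy/Sxx = 346/82 = 4.219512

4.2195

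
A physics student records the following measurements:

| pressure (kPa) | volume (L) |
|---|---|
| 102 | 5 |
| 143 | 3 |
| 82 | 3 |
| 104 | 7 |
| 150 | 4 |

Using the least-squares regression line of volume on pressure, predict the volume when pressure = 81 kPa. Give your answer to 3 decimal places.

4.852

n = 5, Σx = 581, Σy = 22, Σxy = 2513, Σx² = 70893
Sxx = Σx² − (Σx)²/n = 70893 − 67512.2 = 3380.8
Sxy = Σxy − (Σx)(Σy)/n = 2513 − 2556.4 = -43.4
b = Sxy/Sxx = -43.4/3380.8 = -0.012837
a = ȳ − b·x̄ = 4.4 − (-0.012837)·116.2 = 5.891682
ŷ(81) = a + b·81 = 5.891682 + (-0.012837)·81 = 4.851869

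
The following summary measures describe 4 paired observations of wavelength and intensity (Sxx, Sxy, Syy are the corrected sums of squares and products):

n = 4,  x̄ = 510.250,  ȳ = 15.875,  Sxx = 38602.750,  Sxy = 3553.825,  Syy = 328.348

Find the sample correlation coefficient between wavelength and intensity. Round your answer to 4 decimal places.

0.9982

r = Sxy/√(Sxx·Syy) = 3553.825/√(12675135.757) = 3553.825/3560.215690 = 0.998205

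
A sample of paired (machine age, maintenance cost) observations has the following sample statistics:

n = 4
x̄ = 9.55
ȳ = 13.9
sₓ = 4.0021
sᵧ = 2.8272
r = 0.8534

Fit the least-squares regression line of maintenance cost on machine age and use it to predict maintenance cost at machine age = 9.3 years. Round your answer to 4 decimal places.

13.7493

b = r · sᵧ/sₓ = 0.8534 · 2.8272/4.0021 = 0.602867
a = ȳ − b·x̄ = 13.9 − 0.602867·9.55 = 8.142624
ŷ(9.3) = a + b·9.3 = 8.142624 + 0.602867·9.3 = 13.749283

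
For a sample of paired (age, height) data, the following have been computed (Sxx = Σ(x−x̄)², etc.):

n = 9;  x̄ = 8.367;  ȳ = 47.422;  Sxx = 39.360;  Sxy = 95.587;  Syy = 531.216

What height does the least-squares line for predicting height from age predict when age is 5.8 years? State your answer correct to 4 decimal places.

41.1880

b = Sxy/Sxx = 95.587/39.36 = 2.428532
a = ȳ − b·x̄ = 47.422 − 2.428532·8.367 = 27.102477
ŷ(5.8) = a + b·5.8 = 27.102477 + 2.428532·5.8 = 41.187960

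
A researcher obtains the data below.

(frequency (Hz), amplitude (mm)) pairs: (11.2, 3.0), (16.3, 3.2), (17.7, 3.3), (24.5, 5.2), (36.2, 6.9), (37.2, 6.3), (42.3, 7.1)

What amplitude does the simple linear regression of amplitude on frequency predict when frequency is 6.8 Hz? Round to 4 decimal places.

2.1061

n = 7, Σx = 185.4, Σy = 35, Σxy = 1056.04, Σx² = 5788.24
Sxx = Σx² − (Σx)²/n = 5788.24 − 4910.451429 = 877.788571
Sxy = Σxy − (Σx)(Σy)/n = 1056.04 − 927 = 129.04
b = Sxy/Sxx = 129.04/877.788571 = 0.147006
a = ȳ − b·x̄ = 5 − 0.147006·26.485714 = 1.106447
ŷ(6.8) = a + b·6.8 = 1.106447 + 0.147006·6.8 = 2.106086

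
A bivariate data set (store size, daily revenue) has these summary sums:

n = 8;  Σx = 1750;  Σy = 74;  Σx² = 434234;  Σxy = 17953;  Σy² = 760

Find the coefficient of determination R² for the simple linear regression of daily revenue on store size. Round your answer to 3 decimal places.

Sxx = Σx² − (Σx)²/n = 434234 − 382812.5 = 51421.5
Sxy = Σxy − (Σx)(Σy)/n = 17953 − 16187.5 = 1765.5
Syy = Σy² − (Σy)²/n = 760 − 684.5 = 75.5
R² = Sxy²/(Sxx·Syy) = (1765.5)²/(51421.5·75.5) = 0.802867

0.803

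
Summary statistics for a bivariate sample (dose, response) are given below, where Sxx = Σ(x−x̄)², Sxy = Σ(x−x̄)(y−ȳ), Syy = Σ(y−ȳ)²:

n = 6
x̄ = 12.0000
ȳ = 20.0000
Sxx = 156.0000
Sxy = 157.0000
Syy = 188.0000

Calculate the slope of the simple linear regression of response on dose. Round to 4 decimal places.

1.0064

b = Sxy/Sxx = 157/156 = 1.006410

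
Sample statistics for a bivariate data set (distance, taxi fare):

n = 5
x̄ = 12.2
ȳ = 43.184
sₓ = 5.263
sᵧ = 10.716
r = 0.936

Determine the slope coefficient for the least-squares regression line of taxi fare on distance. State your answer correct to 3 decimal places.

1.906

b = r · sᵧ/sₓ = 0.936 · 10.716/5.263 = 1.905791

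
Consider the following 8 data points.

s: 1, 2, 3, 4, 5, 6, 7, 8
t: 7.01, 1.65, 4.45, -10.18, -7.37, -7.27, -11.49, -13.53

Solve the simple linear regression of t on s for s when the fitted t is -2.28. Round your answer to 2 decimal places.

3.70

n = 8, Σx = 36, Σy = -36.73, Σxy = -286.2, Σx² = 204
Sxx = Σx² − (Σx)²/n = 204 − 162 = 42
Sxy = Σxy − (Σx)(Σy)/n = -286.2 − (-165.285) = -120.915
b = Sxy/Sxx = -120.915/42 = -2.878929
a = ȳ − b·x̄ = -4.59125 − (-2.878929)·4.5 = 8.363929
Set a + b·x = -2.28: x = (-2.28 − 8.363929) / (-2.878929) = 3.697184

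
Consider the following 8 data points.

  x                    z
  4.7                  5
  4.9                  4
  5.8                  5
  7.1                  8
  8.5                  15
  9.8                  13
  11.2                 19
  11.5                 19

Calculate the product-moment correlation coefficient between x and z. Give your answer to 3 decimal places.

n = 8, Σx = 63.5, Σy = 88, Σxy = 815.1, Σx² = 556.13, Σy² = 1246
Sxx = Σx² − (Σx)²/n = 556.13 − 504.03125 = 52.09875
Sxy = Σxy − (Σx)(Σy)/n = 815.1 − 698.5 = 116.6
Syy = Σy² − (Σy)²/n = 1246 − 968 = 278
r = Sxy/√(Sxx·Syy) = 116.6/√(14483.4525) = 116.6/120.347216 = 0.968863

0.969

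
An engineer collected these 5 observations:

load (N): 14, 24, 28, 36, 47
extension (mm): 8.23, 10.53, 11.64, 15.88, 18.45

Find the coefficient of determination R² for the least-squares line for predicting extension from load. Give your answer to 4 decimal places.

0.9735

n = 5, Σx = 149, Σy = 64.73, Σxy = 2132.69, Σx² = 5061, Σy² = 906.6803
Sxx = Σx² − (Σx)²/n = 5061 − 4440.2 = 620.8
Sxy = Σxy − (Σx)(Σy)/n = 2132.69 − 1928.954 = 203.736
Syy = Σy² − (Σy)²/n = 906.6803 − 837.99458 = 68.68572
R² = Sxy²/(Sxx·Syy) = (203.736)²/(620.8·68.68572) = 0.973458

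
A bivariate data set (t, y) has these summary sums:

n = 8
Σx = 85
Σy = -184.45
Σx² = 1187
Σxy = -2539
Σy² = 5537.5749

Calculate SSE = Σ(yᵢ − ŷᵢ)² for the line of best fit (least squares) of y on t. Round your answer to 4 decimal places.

103.0112

Sxx = Σx² − (Σx)²/n = 1187 − 903.125 = 283.875
Sxy = Σxy − (Σx)(Σy)/n = -2539 − (-1959.78125) = -579.21875
Syy = Σy² − (Σy)²/n = 5537.5749 − 4252.725312 = 1284.849588
b = Sxy/Sxx = -579.21875/283.875 = -2.040401
SSE = Syy − b·Sxy = 1284.849588 − (-2.040401)·(-579.21875) = 103.011242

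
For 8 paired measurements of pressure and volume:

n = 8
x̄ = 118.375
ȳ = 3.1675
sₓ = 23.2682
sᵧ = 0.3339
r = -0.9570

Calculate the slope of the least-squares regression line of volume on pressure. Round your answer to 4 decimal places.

-0.0137

b = r · sᵧ/sₓ = -0.957 · 0.3339/23.2682 = -0.013733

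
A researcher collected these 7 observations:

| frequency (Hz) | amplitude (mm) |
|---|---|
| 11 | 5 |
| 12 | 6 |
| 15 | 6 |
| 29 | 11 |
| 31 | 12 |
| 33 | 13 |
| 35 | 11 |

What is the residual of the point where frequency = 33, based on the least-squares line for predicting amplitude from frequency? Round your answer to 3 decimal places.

n = 7, Σx = 166, Σy = 64, Σxy = 1722, Σx² = 4606
Sxx = Σx² − (Σx)²/n = 4606 − 3936.571429 = 669.428571
Sxy = Σxy − (Σx)(Σy)/n = 1722 − 1517.714286 = 204.285714
b = Sxy/Sxx = 204.285714/669.428571 = 0.305164
a = ȳ − b·x̄ = 9.142857 − 0.305164·23.714286 = 1.906103
ŷ(33) = 1.906103 + 0.305164·33 = 11.976526
residual = y − ŷ = 13 − 11.976526 = 1.023474

1.023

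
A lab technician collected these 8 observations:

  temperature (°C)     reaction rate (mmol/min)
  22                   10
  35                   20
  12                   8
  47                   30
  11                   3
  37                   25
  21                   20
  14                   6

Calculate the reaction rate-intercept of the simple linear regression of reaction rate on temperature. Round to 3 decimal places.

-1.882

n = 8, Σx = 199, Σy = 122, Σxy = 3888, Σx² = 6189
Sxx = Σx² − (Σx)²/n = 6189 − 4950.125 = 1238.875
Sxy = Σxy − (Σx)(Σy)/n = 3888 − 3034.75 = 853.25
b = Sxy/Sxx = 853.25/1238.875 = 0.688730
a = ȳ − b·x̄ = 15.25 − 0.688730·24.875 = -1.882151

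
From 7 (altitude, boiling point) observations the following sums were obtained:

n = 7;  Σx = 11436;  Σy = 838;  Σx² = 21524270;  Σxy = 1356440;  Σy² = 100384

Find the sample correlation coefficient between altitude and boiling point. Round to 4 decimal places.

-0.9395

Sxx = Σx² − (Σx)²/n = 21524270 − 18683156.571429 = 2841113.428571
Sxy = Σxy − (Σx)(Σy)/n = 1356440 − 1369052.571429 = -12612.571429
Syy = Σy² − (Σy)²/n = 100384 − 100320.571429 = 63.428571
r = Sxy/√(Sxx·Syy) = -12612.571429/√(180207766.040816) = -12612.571429/13424.148615 = -0.939543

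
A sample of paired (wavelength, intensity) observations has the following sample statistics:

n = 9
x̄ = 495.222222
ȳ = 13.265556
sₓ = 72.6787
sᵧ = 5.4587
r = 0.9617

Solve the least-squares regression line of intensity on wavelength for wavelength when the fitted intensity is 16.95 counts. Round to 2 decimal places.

b = r · sᵧ/sₓ = 0.9617 · 5.4587/72.6787 = 0.072231
a = ȳ − b·x̄ = 13.265556 − 0.072231·495.222222 = -22.504681
Set a + b·x = 16.95: x = (16.95 − (-22.504681)) / 0.072231 = 546.231628

546.23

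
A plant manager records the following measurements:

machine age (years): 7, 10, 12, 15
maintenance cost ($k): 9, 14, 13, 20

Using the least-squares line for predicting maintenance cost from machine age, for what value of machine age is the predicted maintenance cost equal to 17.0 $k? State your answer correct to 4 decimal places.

13.3721

n = 4, Σx = 44, Σy = 56, Σxy = 659, Σx² = 518
Sxx = Σx² − (Σx)²/n = 518 − 484 = 34
Sxy = Σxy − (Σx)(Σy)/n = 659 − 616 = 43
b = Sxy/Sxx = 43/34 = 1.264706
a = ȳ − b·x̄ = 14 − 1.264706·11 = 0.088235
Set a + b·x = 17.0: x = (17.0 − 0.088235) / 1.264706 = 13.372093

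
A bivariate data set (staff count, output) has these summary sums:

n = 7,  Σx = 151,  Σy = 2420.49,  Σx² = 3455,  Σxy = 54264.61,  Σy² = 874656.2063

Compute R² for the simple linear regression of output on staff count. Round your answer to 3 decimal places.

Sxx = Σx² − (Σx)²/n = 3455 − 3257.285714 = 197.714286
Sxy = Σxy − (Σx)(Σy)/n = 54264.61 − 52213.427143 = 2051.182857
Syy = Σy² − (Σy)²/n = 874656.2063 − 836967.405729 = 37688.800571
R² = Sxy²/(Sxx·Syy) = (2051.182857)²/(197.714286·37688.800571) = 0.564623

0.565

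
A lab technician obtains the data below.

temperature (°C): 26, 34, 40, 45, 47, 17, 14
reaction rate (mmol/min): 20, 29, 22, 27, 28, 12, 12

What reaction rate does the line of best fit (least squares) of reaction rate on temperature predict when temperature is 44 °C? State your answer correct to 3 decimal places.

n = 7, Σx = 223, Σy = 150, Σxy = 5289, Σx² = 8151
Sxx = Σx² − (Σx)²/n = 8151 − 7104.142857 = 1046.857143
Sxy = Σxy − (Σx)(Σy)/n = 5289 − 4778.571429 = 510.428571
b = Sxy/Sxx = 510.428571/1046.857143 = 0.487582
a = ȳ − b·x̄ = 21.428571 − 0.487582·31.857143 = 5.895606
ŷ(44) = a + b·44 = 5.895606 + 0.487582·44 = 27.349209

27.349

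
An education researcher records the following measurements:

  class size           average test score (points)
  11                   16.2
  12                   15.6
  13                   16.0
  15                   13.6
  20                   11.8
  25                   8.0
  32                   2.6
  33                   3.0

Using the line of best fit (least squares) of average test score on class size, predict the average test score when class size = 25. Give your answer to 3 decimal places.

7.775

n = 8, Σx = 161, Σy = 86.8, Σxy = 1395.6, Σx² = 3797
Sxx = Σx² − (Σx)²/n = 3797 − 3240.125 = 556.875
Sxy = Σxy − (Σx)(Σy)/n = 1395.6 − 1746.85 = -351.25
b = Sxy/Sxx = -351.25/556.875 = -0.630752
a = ȳ − b·x̄ = 10.85 − (-0.630752)·20.125 = 23.543883
ŷ(25) = a + b·25 = 23.543883 + (-0.630752)·25 = 7.775084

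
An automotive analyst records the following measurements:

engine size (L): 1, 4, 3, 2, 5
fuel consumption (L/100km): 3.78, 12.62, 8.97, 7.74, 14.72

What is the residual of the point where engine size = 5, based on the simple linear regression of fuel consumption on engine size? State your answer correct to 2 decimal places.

n = 5, Σx = 15, Σy = 47.83, Σxy = 170.25, Σx² = 55
Sxx = Σx² − (Σx)²/n = 55 − 45 = 10
Sxy = Σxy − (Σx)(Σy)/n = 170.25 − 143.49 = 26.76
b = Sxy/Sxx = 26.76/10 = 2.676
a = ȳ − b·x̄ = 9.566 − 2.676·3 = 1.538
ŷ(5) = 1.538 + 2.676·5 = 14.918
residual = y − ŷ = 14.72 − 14.918 = -0.198

-0.20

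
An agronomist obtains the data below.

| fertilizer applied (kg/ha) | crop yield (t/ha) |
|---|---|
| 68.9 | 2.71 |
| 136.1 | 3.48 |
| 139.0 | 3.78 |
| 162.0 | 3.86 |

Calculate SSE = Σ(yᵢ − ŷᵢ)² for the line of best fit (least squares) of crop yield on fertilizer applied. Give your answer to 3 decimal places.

n = 4, Σx = 506, Σy = 13.83, Σxy = 1811.087, Σx² = 68835.42, Σy² = 48.6425
Sxx = Σx² − (Σx)²/n = 68835.42 − 64009 = 4826.42
Sxy = Σxy − (Σx)(Σy)/n = 1811.087 − 1749.495 = 61.592
Syy = Σy² − (Σy)²/n = 48.6425 − 47.817225 = 0.825275
b = Sxy/Sxx = 61.592/4826.42 = 0.012761
SSE = Syy − b·Sxy = 0.825275 − 0.012761·61.592 = 0.039273

0.039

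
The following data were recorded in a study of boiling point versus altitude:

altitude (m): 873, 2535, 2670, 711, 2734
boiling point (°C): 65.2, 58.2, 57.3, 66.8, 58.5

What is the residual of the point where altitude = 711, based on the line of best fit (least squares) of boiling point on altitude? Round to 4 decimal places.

0.4566

n = 5, Σx = 9523, Σy = 306, Σxy = 564881.4, Σx² = 22297531
Sxx = Σx² − (Σx)²/n = 22297531 − 18137505.8 = 4160025.2
Sxy = Σxy − (Σx)(Σy)/n = 564881.4 − 582807.6 = -17926.2
b = Sxy/Sxx = -17926.2/4160025.2 = -0.004309
a = ȳ − b·x̄ = 61.2 − (-0.004309)·1904.6 = 69.407220
ŷ(711) = 69.407220 + (-0.004309)·711 = 66.343409
residual = y − ŷ = 66.8 − 66.343409 = 0.456591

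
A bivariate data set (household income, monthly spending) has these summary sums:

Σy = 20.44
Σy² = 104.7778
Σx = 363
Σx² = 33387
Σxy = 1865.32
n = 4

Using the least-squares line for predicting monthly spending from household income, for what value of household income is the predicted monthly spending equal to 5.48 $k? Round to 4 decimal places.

106.5881

Sxx = Σx² − (Σx)²/n = 33387 − 32942.25 = 444.75
Sxy = Σxy − (Σx)(Σy)/n = 1865.32 − 1854.93 = 10.39
b = Sxy/Sxx = 10.39/444.75 = 0.023361
a = ȳ − b·x̄ = 5.11 − 0.023361·90.75 = 2.989949
Set a + b·x = 5.48: x = (5.48 − 2.989949) / 0.023361 = 106.588065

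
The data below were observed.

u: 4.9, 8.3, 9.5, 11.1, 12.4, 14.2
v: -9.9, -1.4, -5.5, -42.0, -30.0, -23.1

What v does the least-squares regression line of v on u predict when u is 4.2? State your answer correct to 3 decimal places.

n = 6, Σx = 60.4, Σy = -111.9, Σxy = -1278.6, Σx² = 661.76
Sxx = Σx² − (Σx)²/n = 661.76 − 608.026667 = 53.733333
Sxy = Σxy − (Σx)(Σy)/n = -1278.6 − (-1126.46) = -152.14
b = Sxy/Sxx = -152.14/53.733333 = -2.831390
a = ȳ − b·x̄ = -18.65 − (-2.831390)·10.066667 = 9.852655
ŷ(4.2) = a + b·4.2 = 9.852655 + (-2.831390)·4.2 = -2.039181

-2.039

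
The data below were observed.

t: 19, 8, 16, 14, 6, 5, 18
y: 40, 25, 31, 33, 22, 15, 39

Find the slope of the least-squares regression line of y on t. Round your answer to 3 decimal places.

n = 7, Σx = 86, Σy = 205, Σxy = 2827, Σx² = 1262
Sxx = Σx² − (Σx)²/n = 1262 − 1056.571429 = 205.428571
Sxy = Σxy − (Σx)(Σy)/n = 2827 − 2518.571429 = 308.428571
b = Sxy/Sxx = 308.428571/205.428571 = 1.501391

1.501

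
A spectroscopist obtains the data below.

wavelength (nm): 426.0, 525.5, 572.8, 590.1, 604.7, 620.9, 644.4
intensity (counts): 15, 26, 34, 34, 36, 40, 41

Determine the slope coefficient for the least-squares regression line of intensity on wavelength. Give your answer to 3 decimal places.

0.123

n = 7, Σx = 3984.4, Σy = 226, Σxy = 132617.2, Σx² = 2300374.36
Sxx = Σx² − (Σx)²/n = 2300374.36 − 2267920.48 = 32453.88
Sxy = Σxy − (Σx)(Σy)/n = 132617.2 − 128639.2 = 3978
b = Sxy/Sxx = 3978/32453.88 = 0.122574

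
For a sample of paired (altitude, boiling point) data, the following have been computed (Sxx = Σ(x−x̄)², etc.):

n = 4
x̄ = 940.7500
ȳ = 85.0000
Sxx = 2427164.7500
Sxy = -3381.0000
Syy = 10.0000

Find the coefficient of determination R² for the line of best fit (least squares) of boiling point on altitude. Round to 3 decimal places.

0.471

R² = Sxy²/(Sxx·Syy) = (-3381)²/(2427164.75·10) = 0.470968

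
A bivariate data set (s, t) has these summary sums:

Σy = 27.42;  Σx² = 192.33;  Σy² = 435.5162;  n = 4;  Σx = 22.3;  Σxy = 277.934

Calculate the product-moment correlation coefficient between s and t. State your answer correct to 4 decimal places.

0.9639

Sxx = Σx² − (Σx)²/n = 192.33 − 124.3225 = 68.0075
Sxy = Σxy − (Σx)(Σy)/n = 277.934 − 152.8665 = 125.0675
Syy = Σy² − (Σy)²/n = 435.5162 − 187.9641 = 247.5521
r = Sxy/√(Sxx·Syy) = 125.0675/√(16835.399441) = 125.0675/129.751298 = 0.963902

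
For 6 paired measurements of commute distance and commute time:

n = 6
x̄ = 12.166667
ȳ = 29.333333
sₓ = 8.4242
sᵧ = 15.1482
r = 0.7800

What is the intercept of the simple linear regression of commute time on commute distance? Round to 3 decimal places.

b = r · sᵧ/sₓ = 0.78 · 15.1482/8.4242 = 1.402578
a = ȳ − b·x̄ = 29.333333 − 1.402578·12.166667 = 12.268636

12.269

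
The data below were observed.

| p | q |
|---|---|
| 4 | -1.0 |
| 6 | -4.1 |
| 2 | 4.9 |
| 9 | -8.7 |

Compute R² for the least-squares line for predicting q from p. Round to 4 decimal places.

n = 4, Σx = 21, Σy = -8.9, Σxy = -97.1, Σx² = 137, Σy² = 117.51
Sxx = Σx² − (Σx)²/n = 137 − 110.25 = 26.75
Sxy = Σxy − (Σx)(Σy)/n = -97.1 − (-46.725) = -50.375
Syy = Σy² − (Σy)²/n = 117.51 − 19.8025 = 97.7075
R² = Sxy²/(Sxx·Syy) = (-50.375)²/(26.75·97.7075) = 0.970909

0.9709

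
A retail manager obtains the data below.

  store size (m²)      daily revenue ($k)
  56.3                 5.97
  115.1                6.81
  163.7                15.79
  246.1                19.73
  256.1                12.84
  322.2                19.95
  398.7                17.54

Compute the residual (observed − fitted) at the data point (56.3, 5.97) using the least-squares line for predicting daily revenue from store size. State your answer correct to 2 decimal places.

n = 7, Σx = 1558.2, Σy = 98.63, Σxy = 25269.73, Σx² = 432142.34
Sxx = Σx² − (Σx)²/n = 432142.34 − 346855.32 = 85287.02
Sxy = Σxy − (Σx)(Σy)/n = 25269.73 − 21955.038 = 3314.692
b = Sxy/Sxx = 3314.692/85287.02 = 0.038865
a = ȳ − b·x̄ = 14.09 − 0.038865·222.6 = 5.438620
ŷ(56.3) = 5.438620 + 0.038865·56.3 = 7.626727
residual = y − ŷ = 5.97 − 7.626727 = -1.656727

-1.66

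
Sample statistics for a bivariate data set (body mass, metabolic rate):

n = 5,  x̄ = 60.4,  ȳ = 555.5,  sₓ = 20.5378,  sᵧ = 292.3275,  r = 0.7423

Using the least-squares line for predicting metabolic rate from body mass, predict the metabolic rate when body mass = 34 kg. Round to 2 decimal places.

b = r · sᵧ/sₓ = 0.7423 · 292.3275/20.5378 = 10.565625
a = ȳ − b·x̄ = 555.5 − 10.565625·60.4 = -82.663780
ŷ(34) = a + b·34 = -82.663780 + 10.565625·34 = 276.567487

276.57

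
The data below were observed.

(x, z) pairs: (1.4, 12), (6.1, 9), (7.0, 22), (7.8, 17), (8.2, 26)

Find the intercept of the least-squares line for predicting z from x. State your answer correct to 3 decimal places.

n = 5, Σx = 30.5, Σy = 86, Σxy = 571.5, Σx² = 216.25
Sxx = Σx² − (Σx)²/n = 216.25 − 186.05 = 30.2
Sxy = Σxy − (Σx)(Σy)/n = 571.5 − 524.6 = 46.9
b = Sxy/Sxx = 46.9/30.2 = 1.552980
a = ȳ − b·x̄ = 17.2 − 1.552980·6.1 = 7.726821

7.727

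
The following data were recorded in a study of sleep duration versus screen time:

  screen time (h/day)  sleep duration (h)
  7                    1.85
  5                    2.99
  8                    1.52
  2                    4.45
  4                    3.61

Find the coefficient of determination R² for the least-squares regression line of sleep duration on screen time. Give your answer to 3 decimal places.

n = 5, Σx = 26, Σy = 14.42, Σxy = 63.4, Σx² = 158, Σy² = 47.5076
Sxx = Σx² − (Σx)²/n = 158 − 135.2 = 22.8
Sxy = Σxy − (Σx)(Σy)/n = 63.4 − 74.984 = -11.584
Syy = Σy² − (Σy)²/n = 47.5076 − 41.58728 = 5.92032
R² = Sxy²/(Sxx·Syy) = (-11.584)²/(22.8·5.92032) = 0.994116

0.994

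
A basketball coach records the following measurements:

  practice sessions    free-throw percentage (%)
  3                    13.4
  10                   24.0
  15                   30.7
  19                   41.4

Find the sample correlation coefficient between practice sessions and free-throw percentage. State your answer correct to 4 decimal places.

n = 4, Σx = 47, Σy = 109.5, Σxy = 1527.3, Σx² = 695, Σy² = 3412.01
Sxx = Σx² − (Σx)²/n = 695 − 552.25 = 142.75
Sxy = Σxy − (Σx)(Σy)/n = 1527.3 − 1286.625 = 240.675
Syy = Σy² − (Σy)²/n = 3412.01 − 2997.5625 = 414.4475
r = Sxy/√(Sxx·Syy) = 240.675/√(59162.380625) = 240.675/243.233182 = 0.989483

0.9895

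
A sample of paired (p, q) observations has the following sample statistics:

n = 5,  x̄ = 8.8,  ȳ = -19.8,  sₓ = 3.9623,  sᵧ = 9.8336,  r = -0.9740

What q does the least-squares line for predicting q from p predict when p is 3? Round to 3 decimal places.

-5.780

b = r · sᵧ/sₓ = -0.974 · 9.8336/3.9623 = -2.417264
a = ȳ − b·x̄ = -19.8 − (-2.417264)·8.8 = 1.471926
ŷ(3) = a + b·3 = 1.471926 + (-2.417264)·3 = -5.779867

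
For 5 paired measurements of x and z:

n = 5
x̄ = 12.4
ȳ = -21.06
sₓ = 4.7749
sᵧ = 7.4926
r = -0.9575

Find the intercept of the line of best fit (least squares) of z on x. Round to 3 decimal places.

b = r · sᵧ/sₓ = -0.9575 · 7.4926/4.7749 = -1.502474
a = ȳ − b·x̄ = -21.06 − (-1.502474)·12.4 = -2.429319

-2.429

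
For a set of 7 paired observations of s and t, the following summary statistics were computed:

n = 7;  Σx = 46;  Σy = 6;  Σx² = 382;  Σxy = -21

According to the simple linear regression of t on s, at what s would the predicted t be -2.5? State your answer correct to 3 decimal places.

11.000

Sxx = Σx² − (Σx)²/n = 382 − 302.285714 = 79.714286
Sxy = Σxy − (Σx)(Σy)/n = -21 − 39.428571 = -60.428571
b = Sxy/Sxx = -60.428571/79.714286 = -0.758065
a = ȳ − b·x̄ = 0.857143 − (-0.758065)·6.571429 = 5.838710
Set a + b·x = -2.5: x = (-2.5 − 5.838710) / (-0.758065) = 11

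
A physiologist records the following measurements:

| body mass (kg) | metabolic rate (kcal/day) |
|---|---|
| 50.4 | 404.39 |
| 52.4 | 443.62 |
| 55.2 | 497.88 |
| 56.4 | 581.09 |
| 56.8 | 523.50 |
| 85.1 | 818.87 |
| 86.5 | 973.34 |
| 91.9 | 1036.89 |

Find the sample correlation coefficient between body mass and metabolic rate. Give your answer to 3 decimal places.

n = 8, Σx = 534.7, Σy = 5279.58, Σxy = 382788.134, Σx² = 37910.03, Σy² = 3913012.0136
Sxx = Σx² − (Σx)²/n = 37910.03 − 35738.01125 = 2172.01875
Sxy = Σxy − (Σx)(Σy)/n = 382788.134 − 352873.92825 = 29914.20575
Syy = Σy² − (Σy)²/n = 3913012.0136 − 3484245.62205 = 428766.39155
r = Sxy/√(Sxx·Syy) = 29914.20575/√(931288641.816442) = 29914.20575/30517.022165 = 0.980247

0.980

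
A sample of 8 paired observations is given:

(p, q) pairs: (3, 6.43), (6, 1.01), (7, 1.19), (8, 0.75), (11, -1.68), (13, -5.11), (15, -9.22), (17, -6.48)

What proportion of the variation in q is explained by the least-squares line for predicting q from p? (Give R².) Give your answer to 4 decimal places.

n = 8, Σx = 80, Σy = -13.11, Σxy = -293.69, Σx² = 962, Σy² = 200.2769
Sxx = Σx² − (Σx)²/n = 962 − 800 = 162
Sxy = Σxy − (Σx)(Σy)/n = -293.69 − (-131.1) = -162.59
Syy = Σy² − (Σy)²/n = 200.2769 − 21.484012 = 178.792888
R² = Sxy²/(Sxx·Syy) = (-162.59)²/(162·178.792888) = 0.912688

0.9127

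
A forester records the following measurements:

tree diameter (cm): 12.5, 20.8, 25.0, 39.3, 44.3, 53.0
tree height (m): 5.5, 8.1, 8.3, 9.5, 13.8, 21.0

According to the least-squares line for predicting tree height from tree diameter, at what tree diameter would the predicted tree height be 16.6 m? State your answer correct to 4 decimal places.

n = 6, Σx = 194.9, Σy = 66.2, Σxy = 2542.42, Σx² = 7529.87
Sxx = Σx² − (Σx)²/n = 7529.87 − 6331.001667 = 1198.868333
Sxy = Σxy − (Σx)(Σy)/n = 2542.42 − 2150.396667 = 392.023333
b = Sxy/Sxx = 392.023333/1198.868333 = 0.326994
a = ȳ − b·x̄ = 11.033333 − 0.326994·32.483333 = 0.411462
Set a + b·x = 16.6: x = (16.6 − 0.411462) / 0.326994 = 49.507066

49.5071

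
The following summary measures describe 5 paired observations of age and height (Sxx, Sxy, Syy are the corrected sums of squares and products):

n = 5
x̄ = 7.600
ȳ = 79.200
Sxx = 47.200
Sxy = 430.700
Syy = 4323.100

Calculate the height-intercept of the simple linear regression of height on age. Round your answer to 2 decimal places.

b = Sxy/Sxx = 430.7/47.2 = 9.125
a = ȳ − b·x̄ = 79.2 − 9.125·7.6 = 9.85

9.85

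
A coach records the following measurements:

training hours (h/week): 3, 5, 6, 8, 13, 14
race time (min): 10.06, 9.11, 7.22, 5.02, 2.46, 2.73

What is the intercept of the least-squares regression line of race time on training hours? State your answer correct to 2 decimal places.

11.84

n = 6, Σx = 49, Σy = 36.6, Σxy = 229.41, Σx² = 499
Sxx = Σx² − (Σx)²/n = 499 − 400.166667 = 98.833333
Sxy = Σxy − (Σx)(Σy)/n = 229.41 − 298.9 = -69.49
b = Sxy/Sxx = -69.49/98.833333 = -0.703103
a = ȳ − b·x̄ = 6.1 − (-0.703103)·8.166667 = 11.842007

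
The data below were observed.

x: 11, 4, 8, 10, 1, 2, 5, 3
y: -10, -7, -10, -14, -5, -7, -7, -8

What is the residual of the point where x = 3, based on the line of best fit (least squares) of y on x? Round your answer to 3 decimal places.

n = 8, Σx = 44, Σy = -68, Σxy = -436, Σx² = 340
Sxx = Σx² − (Σx)²/n = 340 − 242 = 98
Sxy = Σxy − (Σx)(Σy)/n = -436 − (-374) = -62
b = Sxy/Sxx = -62/98 = -0.632653
a = ȳ − b·x̄ = -8.5 − (-0.632653)·5.5 = -5.020408
ŷ(3) = -5.020408 + (-0.632653)·3 = -6.918367
residual = y − ŷ = -8 − (-6.918367) = -1.081633

-1.082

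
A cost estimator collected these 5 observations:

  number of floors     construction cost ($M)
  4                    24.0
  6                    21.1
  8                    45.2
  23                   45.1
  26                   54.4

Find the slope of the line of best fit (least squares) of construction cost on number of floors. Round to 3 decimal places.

n = 5, Σx = 67, Σy = 189.8, Σxy = 3035.9, Σx² = 1321
Sxx = Σx² − (Σx)²/n = 1321 − 897.8 = 423.2
Sxy = Σxy − (Σx)(Σy)/n = 3035.9 − 2543.32 = 492.58
b = Sxy/Sxx = 492.58/423.2 = 1.163941

1.164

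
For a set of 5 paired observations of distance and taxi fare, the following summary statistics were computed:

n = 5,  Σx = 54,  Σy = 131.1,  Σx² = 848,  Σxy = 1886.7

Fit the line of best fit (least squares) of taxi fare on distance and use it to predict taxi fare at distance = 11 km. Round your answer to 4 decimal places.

Sxx = Σx² − (Σx)²/n = 848 − 583.2 = 264.8
Sxy = Σxy − (Σx)(Σy)/n = 1886.7 − 1415.88 = 470.82
b = Sxy/Sxx = 470.82/264.8 = 1.778021
a = ȳ − b·x̄ = 26.22 − 1.778021·10.8 = 7.017372
ŷ(11) = a + b·11 = 7.017372 + 1.778021·11 = 26.575604

26.5756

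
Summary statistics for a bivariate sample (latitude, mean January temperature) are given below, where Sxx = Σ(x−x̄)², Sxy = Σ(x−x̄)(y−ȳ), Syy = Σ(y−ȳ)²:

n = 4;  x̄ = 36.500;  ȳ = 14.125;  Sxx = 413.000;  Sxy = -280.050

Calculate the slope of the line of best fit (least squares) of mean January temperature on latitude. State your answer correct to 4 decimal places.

b = Sxy/Sxx = -280.05/413 = -0.678087

-0.6781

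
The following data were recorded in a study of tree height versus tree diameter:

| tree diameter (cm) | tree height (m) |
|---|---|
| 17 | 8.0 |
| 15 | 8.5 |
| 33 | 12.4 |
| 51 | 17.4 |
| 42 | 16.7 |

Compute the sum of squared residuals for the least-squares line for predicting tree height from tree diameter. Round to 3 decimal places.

n = 5, Σx = 158, Σy = 63, Σxy = 2261.5, Σx² = 5968, Σy² = 871.66
Sxx = Σx² − (Σx)²/n = 5968 − 4992.8 = 975.2
Sxy = Σxy − (Σx)(Σy)/n = 2261.5 − 1990.8 = 270.7
Syy = Σy² − (Σy)²/n = 871.66 − 793.8 = 77.86
b = Sxy/Sxx = 270.7/975.2 = 0.277584
SSE = Syy − b·Sxy = 77.86 − 0.277584·270.7 = 2.717988

2.718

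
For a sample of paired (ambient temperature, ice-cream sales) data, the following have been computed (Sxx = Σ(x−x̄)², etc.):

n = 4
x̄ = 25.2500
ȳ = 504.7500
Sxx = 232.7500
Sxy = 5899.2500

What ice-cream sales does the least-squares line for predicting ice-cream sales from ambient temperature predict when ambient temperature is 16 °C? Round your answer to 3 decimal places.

b = Sxy/Sxx = 5899.25/232.75 = 25.345865
a = ȳ − b·x̄ = 504.75 − 25.345865·25.25 = -135.233083
ŷ(16) = a + b·16 = -135.233083 + 25.345865·16 = 270.300752

270.301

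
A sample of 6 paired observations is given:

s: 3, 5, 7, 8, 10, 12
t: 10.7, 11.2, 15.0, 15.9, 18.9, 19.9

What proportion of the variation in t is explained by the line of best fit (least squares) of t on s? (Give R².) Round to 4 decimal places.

0.9620

n = 6, Σx = 45, Σy = 91.6, Σxy = 748.1, Σx² = 391, Σy² = 1470.96
Sxx = Σx² − (Σx)²/n = 391 − 337.5 = 53.5
Sxy = Σxy − (Σx)(Σy)/n = 748.1 − 687 = 61.1
Syy = Σy² − (Σy)²/n = 1470.96 − 1398.426667 = 72.533333
R² = Sxy²/(Sxx·Syy) = (61.1)²/(53.5·72.533333) = 0.962035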